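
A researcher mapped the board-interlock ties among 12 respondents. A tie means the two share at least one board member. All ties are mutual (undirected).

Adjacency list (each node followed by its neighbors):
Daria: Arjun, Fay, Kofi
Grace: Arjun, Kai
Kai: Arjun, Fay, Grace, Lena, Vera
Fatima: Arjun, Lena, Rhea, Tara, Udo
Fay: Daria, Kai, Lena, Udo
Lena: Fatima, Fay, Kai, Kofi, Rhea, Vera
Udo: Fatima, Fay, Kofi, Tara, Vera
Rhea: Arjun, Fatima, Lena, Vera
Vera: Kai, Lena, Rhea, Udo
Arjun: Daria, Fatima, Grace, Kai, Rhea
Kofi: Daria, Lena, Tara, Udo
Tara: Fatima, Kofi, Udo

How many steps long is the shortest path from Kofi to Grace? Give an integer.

3

One shortest route is Kofi – Daria – Arjun – Grace, which uses 3 edges, and at distance 2 from Kofi we only reach {Arjun, Fatima, Fay, Kai, Rhea, Vera}, which does not include Grace. So d(Kofi,Grace) = 3.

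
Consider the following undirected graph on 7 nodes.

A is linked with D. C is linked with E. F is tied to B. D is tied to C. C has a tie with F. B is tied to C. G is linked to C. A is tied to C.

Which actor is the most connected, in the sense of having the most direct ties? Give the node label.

Degrees — A:2, B:2, C:6, D:2, E:1, F:2, G:1.
The maximum is 6, attained only by C.

C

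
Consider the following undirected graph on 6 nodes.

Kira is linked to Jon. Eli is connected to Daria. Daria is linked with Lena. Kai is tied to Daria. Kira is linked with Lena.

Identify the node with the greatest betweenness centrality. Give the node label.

Daria

Unnormalized betweenness of each node: Daria:7, Eli:0, Jon:0, Kai:0, Kira:4, Lena:6.
Daria has the largest value, 7, making it the main broker — the node through which the most shortest paths run.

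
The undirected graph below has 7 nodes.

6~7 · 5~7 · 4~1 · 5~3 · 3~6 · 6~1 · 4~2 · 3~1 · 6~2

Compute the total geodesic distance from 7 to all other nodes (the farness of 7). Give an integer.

11

Distances from 7: 1:2, 2:2, 3:2, 4:3, 5:1, 6:1.
Sum = 2 + 2 + 2 + 3 + 1 + 1 = 11.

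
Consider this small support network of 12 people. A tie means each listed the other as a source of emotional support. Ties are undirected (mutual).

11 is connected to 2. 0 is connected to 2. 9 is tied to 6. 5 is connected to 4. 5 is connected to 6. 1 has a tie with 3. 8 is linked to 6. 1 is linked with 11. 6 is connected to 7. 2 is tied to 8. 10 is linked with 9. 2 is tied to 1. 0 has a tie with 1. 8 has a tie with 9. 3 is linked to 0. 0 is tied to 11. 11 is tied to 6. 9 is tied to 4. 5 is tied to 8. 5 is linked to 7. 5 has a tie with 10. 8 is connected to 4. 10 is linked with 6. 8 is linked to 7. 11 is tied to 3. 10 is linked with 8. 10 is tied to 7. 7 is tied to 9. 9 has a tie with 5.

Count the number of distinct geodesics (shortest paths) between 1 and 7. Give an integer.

The shortest distance is 3. The length-3 paths are: 1–2–8–7; 1–11–6–7.
That gives 2 distinct shortest paths.

2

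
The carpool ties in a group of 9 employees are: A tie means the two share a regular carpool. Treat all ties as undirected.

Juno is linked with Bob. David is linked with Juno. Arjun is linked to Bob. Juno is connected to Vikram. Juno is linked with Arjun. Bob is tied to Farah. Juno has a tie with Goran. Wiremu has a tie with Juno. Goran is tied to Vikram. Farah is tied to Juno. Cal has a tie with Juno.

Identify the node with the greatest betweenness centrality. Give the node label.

Juno

Unnormalized betweenness of each node: Arjun:0, Bob:1/2, Cal:0, David:0, Farah:0, Goran:0, Juno:49/2, Vikram:0, Wiremu:0.
Juno has the largest value, 49/2, making it the main broker — the node through which the most shortest paths run.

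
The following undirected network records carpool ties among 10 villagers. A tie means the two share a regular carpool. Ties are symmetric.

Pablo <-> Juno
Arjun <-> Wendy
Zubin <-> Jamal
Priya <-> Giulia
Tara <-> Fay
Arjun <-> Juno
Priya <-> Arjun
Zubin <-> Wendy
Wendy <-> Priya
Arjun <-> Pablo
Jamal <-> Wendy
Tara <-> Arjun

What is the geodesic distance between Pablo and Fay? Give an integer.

3

One shortest route is Pablo – Arjun – Tara – Fay, which uses 3 edges, and at distance 2 from Pablo we only reach {Priya, Tara, Wendy}, which does not include Fay. So d(Pablo,Fay) = 3.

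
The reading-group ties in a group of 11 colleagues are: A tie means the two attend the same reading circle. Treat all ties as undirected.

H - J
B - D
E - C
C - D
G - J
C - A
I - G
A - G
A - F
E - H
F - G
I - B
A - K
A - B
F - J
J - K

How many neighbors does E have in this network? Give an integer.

2

E is directly tied to C and H. That is 2 neighbors, so the degree of E is 2.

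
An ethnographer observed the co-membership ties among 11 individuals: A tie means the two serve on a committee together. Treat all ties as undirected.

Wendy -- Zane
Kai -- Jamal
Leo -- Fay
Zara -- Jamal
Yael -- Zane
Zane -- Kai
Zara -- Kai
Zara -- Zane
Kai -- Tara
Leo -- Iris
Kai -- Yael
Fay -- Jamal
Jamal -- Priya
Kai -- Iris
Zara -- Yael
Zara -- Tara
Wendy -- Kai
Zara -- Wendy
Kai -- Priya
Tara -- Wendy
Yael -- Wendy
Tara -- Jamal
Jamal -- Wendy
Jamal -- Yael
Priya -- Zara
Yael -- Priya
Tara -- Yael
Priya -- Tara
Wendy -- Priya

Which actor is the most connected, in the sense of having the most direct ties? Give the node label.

Degrees — Fay:2, Iris:2, Jamal:7, Kai:8, Leo:2, Priya:6, Tara:6, Wendy:7, Yael:7, Zane:4, Zara:7.
The maximum is 8, attained only by Kai.

Kai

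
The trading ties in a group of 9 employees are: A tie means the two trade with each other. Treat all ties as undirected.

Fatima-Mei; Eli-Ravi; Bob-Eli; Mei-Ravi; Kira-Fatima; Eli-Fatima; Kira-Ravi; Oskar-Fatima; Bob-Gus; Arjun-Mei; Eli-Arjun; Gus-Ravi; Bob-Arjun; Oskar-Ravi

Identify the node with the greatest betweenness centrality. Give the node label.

Unnormalized betweenness of each node: Arjun:4/3, Bob:17/10, Eli:329/60, Fatima:9/2, Gus:7/6, Kira:9/20, Mei:49/20, Oskar:9/20, Ravi:142/15.
Ravi has the largest value, 142/15, making it the main broker — the node through which the most shortest paths run.

Ravi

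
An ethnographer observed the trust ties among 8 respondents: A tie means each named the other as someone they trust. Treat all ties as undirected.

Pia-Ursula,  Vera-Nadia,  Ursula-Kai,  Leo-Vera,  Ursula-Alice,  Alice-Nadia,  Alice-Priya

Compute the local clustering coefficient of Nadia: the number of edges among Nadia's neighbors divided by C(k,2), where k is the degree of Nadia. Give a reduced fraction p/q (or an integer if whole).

Nadia's neighbors: Alice and Vera (k = 2).
Possible neighbor pairs: C(2,2) = 1. Edges among them: none → e = 0.
Clustering(Nadia) = 0/1.

0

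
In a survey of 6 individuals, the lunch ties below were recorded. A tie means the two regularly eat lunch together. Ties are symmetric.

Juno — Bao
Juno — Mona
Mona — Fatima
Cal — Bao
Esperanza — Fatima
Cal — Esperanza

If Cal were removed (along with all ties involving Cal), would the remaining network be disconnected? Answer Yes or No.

Even without Cal, every remaining node can still reach every other (the residual graph is connected), so Cal is not a cut vertex.

No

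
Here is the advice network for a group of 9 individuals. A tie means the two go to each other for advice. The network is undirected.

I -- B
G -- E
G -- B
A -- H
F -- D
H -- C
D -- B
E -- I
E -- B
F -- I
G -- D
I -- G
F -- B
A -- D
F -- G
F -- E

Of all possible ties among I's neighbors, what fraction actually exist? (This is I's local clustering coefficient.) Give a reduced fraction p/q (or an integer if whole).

1

I's neighbors: B, E, F, and G (k = 4).
Possible neighbor pairs: C(4,2) = 6. Edges among them: B–E, B–F, B–G, E–F, E–G, F–G → e = 6.
Clustering(I) = 6/6 = 1.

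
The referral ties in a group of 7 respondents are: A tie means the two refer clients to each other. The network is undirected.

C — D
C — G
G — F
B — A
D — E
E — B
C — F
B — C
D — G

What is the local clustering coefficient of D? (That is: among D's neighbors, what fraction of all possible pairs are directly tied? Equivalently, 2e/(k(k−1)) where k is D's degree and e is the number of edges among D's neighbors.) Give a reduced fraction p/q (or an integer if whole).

D's neighbors: C, E, and G (k = 3).
Possible neighbor pairs: C(3,2) = 3. Edges among them: C–G → e = 1.
Clustering(D) = 1/3.

1/3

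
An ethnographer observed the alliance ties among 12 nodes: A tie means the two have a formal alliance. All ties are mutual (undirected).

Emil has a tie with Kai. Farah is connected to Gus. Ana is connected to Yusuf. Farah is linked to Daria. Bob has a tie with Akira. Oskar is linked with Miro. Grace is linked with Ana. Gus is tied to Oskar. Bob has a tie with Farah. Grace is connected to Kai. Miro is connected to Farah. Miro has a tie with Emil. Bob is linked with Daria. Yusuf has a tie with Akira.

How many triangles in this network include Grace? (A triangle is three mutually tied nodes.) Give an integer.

0

Grace's neighbors are Ana and Kai, but none of them are tied to each other, so no triangle contains Grace.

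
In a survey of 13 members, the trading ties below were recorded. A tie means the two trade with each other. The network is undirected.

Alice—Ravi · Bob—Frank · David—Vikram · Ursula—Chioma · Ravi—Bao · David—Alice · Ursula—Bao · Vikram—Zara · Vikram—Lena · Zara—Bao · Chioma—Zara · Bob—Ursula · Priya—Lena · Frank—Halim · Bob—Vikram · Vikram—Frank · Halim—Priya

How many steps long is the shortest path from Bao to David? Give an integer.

3

One shortest route is Bao – Ravi – Alice – David, which uses 3 edges, and at distance 2 from Bao we only reach {Alice, Bob, Chioma, Vikram}, which does not include David. So d(Bao,David) = 3.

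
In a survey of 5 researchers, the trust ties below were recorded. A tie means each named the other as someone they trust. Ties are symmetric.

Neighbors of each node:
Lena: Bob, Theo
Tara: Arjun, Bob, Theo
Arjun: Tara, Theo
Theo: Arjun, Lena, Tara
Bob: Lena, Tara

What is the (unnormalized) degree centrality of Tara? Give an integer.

Tara is directly tied to Arjun, Bob, and Theo. That is 3 neighbors, so the degree of Tara is 3.

3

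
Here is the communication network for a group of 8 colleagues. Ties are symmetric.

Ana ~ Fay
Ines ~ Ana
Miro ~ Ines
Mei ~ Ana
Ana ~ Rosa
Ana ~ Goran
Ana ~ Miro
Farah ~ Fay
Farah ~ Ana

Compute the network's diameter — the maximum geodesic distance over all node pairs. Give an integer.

Eccentricity of each node (its greatest distance to any other): Ana:1, Farah:2, Fay:2, Goran:2, Ines:2, Mei:2, Miro:2, Rosa:2.
The maximum eccentricity is 2, realized for instance by the pair Goran–Mei via Goran – Ana – Mei. So the diameter is 2.

2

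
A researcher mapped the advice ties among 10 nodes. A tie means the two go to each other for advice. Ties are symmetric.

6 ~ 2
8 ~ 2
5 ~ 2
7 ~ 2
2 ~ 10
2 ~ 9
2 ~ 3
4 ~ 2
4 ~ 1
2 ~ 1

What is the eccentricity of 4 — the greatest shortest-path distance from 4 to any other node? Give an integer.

Distances from 4: 1:1, 2:1, 3:2, 5:2, 6:2, 7:2, 8:2, 9:2, 10:2.
The largest is 2 (to 7, 10, 8, 3, 5, 9, and 6), so the eccentricity of 4 is 2.

2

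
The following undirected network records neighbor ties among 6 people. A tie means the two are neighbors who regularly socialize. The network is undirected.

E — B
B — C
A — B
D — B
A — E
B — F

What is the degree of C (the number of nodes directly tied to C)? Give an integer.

C is directly tied to B. That is 1 neighbor, so the degree of C is 1.

1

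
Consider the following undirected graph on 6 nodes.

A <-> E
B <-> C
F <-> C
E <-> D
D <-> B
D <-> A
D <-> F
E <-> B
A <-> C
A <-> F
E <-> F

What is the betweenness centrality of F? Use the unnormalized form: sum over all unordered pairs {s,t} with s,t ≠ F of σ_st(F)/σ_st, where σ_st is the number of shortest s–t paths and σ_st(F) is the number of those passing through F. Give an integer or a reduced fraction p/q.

2/3

Pairs whose geodesics pass through F — C–E: 1/3; C–D: 1/3.
All other pairs contribute 0.
Summing the contributions gives betweenness(F) = 2/3.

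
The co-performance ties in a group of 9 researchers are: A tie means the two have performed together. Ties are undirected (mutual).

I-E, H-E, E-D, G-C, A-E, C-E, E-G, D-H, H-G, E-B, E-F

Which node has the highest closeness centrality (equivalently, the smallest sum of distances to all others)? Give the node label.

E

Farness (sum of distances to all others) for each node — A:15, B:15, C:14, D:14, E:8, F:15, G:13, H:13, I:15.
The smallest farness is 8, for E, so E has the highest closeness.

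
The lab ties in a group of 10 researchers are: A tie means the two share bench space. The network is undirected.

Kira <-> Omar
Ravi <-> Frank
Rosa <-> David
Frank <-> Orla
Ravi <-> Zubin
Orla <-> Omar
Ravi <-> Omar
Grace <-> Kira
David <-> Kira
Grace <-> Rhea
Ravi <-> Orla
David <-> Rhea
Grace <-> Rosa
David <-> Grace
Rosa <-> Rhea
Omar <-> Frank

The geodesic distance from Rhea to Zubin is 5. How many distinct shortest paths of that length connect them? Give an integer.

2

The shortest distance is 5. The length-5 paths are: Rhea–David–Kira–Omar–Ravi–Zubin; Rhea–Grace–Kira–Omar–Ravi–Zubin.
That gives 2 distinct shortest paths.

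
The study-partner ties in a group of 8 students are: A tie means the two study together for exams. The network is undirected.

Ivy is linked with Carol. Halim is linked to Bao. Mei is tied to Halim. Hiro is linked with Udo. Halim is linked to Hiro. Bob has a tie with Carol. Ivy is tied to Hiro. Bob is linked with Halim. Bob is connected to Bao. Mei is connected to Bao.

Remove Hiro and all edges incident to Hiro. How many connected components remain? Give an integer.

2

Without Hiro, the remaining ties split the others into: {Udo}; {Bao, Bob, Carol, Halim, Ivy, Mei}.
That's 2 separate components.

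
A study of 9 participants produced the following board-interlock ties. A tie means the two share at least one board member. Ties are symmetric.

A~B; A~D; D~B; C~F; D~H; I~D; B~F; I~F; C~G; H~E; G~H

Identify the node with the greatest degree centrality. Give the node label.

D

Degrees — A:2, B:3, C:2, D:4, E:1, F:3, G:2, H:3, I:2.
The maximum is 4, attained only by D.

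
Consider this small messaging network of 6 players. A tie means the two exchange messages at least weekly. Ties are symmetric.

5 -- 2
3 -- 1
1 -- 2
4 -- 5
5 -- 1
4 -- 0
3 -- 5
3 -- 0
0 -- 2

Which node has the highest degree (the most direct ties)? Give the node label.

5

Degrees — 0:3, 1:3, 2:3, 3:3, 4:2, 5:4.
The maximum is 4, attained only by 5.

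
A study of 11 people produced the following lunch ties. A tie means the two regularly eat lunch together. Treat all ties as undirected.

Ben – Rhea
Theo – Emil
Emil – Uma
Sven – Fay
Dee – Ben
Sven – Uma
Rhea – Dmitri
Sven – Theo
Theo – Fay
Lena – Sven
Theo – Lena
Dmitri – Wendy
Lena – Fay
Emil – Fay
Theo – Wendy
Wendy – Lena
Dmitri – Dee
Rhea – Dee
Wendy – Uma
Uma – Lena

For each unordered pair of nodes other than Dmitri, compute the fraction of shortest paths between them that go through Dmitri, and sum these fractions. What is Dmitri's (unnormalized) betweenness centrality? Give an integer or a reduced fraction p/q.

Pairs whose geodesics pass through Dmitri — Wendy–Dee: 1; Wendy–Ben: 2/2; Wendy–Rhea: 1; Lena–Dee: 1; Lena–Ben: 2/2; Lena–Rhea: 1; Fay–Dee: 2/2; Fay–Ben: 4/4; Fay–Rhea: 2/2; Uma–Dee: 1; Uma–Ben: 2/2; Uma–Rhea: 1; Sven–Dee: 3/3; Sven–Ben: 6/6 … (+7 more pairs).
All other pairs contribute 0.
Summing the contributions gives betweenness(Dmitri) = 21.

21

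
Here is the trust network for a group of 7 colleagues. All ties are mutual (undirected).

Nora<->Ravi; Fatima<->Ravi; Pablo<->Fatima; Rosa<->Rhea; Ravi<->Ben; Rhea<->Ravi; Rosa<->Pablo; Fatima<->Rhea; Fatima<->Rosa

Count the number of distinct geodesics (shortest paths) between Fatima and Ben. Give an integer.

The shortest distance is 2, and the only length-2 path is Fatima–Ravi–Ben. So there is exactly 1 shortest path.

1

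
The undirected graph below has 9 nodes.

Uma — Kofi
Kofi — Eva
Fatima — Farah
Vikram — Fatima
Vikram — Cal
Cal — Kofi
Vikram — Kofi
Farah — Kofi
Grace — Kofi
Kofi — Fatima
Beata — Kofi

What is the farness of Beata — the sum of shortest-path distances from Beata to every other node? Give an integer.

15

Distances from Beata: Cal:2, Eva:2, Farah:2, Fatima:2, Grace:2, Kofi:1, Uma:2, Vikram:2.
Sum = 2 + 2 + 2 + 2 + 2 + 1 + 2 + 2 = 15.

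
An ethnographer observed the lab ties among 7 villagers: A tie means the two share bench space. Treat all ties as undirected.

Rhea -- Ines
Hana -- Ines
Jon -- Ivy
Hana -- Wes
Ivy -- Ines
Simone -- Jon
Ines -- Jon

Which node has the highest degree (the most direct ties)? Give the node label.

Degrees — Hana:2, Ines:4, Ivy:2, Jon:3, Rhea:1, Simone:1, Wes:1.
The maximum is 4, attained only by Ines.

Ines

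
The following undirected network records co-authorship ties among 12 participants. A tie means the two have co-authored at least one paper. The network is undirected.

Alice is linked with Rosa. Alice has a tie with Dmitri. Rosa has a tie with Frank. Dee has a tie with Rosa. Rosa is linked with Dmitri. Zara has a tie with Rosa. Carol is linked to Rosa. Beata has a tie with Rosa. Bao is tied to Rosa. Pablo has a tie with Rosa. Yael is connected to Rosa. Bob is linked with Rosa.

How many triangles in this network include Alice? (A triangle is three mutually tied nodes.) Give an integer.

Alice's neighbors: Dmitri and Rosa.
Neighbor pairs that are themselves tied: Alice–Dmitri–Rosa. Each forms one triangle with Alice, for 1 in total.

1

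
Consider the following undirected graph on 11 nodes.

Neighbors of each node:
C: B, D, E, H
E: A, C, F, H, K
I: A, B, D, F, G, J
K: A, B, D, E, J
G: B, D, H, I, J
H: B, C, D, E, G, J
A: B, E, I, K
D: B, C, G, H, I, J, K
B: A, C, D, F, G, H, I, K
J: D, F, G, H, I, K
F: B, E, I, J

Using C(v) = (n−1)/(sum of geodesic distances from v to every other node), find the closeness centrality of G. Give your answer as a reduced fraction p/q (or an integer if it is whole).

2/3

Distances from G: A:2, B:1, C:2, D:1, E:2, F:2, H:1, I:1, J:1, K:2. Sum = 15.
n = 11, so closeness = 10/15 = 2/3.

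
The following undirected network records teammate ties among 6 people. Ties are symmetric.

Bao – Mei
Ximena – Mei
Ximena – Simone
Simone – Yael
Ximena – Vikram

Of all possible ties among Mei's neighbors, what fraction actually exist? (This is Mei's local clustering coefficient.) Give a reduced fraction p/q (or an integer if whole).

0

Mei's neighbors: Bao and Ximena (k = 2).
Possible neighbor pairs: C(2,2) = 1. Edges among them: none → e = 0.
Clustering(Mei) = 0/1.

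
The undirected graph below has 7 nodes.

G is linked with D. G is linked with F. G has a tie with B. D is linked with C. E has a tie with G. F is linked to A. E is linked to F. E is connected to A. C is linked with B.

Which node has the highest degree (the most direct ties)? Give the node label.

Degrees — A:2, B:2, C:2, D:2, E:3, F:3, G:4.
The maximum is 4, attained only by G.

G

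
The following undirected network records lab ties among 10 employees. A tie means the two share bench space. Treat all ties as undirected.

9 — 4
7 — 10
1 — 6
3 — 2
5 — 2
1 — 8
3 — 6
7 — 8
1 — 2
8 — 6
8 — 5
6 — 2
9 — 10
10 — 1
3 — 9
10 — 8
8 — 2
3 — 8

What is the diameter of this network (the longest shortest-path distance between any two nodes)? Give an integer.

Eccentricity of each node (its greatest distance to any other): 1:3, 2:3, 3:2, 4:4, 5:4, 6:3, 7:3, 8:3, 9:3, 10:2.
The maximum eccentricity is 4, realized for instance by the pair 4–5 via 4 – 9 – 3 – 2 – 5. So the diameter is 4.

4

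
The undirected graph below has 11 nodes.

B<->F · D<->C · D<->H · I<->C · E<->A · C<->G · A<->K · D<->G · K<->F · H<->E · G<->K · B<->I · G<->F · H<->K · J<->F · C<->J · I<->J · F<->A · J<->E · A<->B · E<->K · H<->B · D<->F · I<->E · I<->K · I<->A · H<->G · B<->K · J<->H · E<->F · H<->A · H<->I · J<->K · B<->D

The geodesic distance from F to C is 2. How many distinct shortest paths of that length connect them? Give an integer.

3

The shortest distance is 2. The length-2 paths are: F–J–C; F–D–C; F–G–C.
That gives 3 distinct shortest paths.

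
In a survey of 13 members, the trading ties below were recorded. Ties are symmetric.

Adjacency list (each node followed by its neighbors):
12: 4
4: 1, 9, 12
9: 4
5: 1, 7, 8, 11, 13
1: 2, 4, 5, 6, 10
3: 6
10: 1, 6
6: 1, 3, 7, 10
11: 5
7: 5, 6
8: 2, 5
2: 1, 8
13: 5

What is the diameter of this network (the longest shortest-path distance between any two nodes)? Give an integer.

Eccentricity of each node (its greatest distance to any other): 1:2, 2:3, 3:4, 4:3, 5:3, 6:3, 7:4, 8:4, 9:4, 10:3, 11:4, 12:4, 13:4.
The maximum eccentricity is 4, realized for instance by the pair 11–9 via 11 – 5 – 1 – 4 – 9. So the diameter is 4.

4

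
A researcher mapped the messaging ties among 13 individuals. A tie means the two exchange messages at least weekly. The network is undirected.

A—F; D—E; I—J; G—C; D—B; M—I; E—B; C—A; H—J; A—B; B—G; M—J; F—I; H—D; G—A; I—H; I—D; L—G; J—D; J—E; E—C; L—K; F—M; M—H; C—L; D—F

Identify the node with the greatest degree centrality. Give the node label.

D

Degrees — A:4, B:4, C:4, D:6, E:4, F:4, G:4, H:4, I:5, J:5, K:1, L:3, M:4.
The maximum is 6, attained only by D.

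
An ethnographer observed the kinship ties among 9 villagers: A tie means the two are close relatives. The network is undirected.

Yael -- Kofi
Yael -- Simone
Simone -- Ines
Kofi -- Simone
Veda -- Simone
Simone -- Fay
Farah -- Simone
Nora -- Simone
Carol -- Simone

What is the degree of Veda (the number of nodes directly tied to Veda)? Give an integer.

Veda is directly tied to Simone. That is 1 neighbor, so the degree of Veda is 1.

1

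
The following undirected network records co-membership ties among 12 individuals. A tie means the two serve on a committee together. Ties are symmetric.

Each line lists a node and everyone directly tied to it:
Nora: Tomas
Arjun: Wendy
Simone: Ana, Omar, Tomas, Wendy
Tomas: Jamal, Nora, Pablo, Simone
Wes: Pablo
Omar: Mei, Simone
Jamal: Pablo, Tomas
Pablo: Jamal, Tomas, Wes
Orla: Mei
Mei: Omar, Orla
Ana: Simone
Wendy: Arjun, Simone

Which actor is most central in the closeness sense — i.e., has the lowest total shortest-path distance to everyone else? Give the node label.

Farness (sum of distances to all others) for each node — Ana:30, Arjun:38, Jamal:30, Mei:34, Nora:32, Omar:26, Orla:44, Pablo:29, Simone:20, Tomas:22, Wendy:28, Wes:39.
The smallest farness is 20, for Simone, so Simone has the highest closeness.

Simone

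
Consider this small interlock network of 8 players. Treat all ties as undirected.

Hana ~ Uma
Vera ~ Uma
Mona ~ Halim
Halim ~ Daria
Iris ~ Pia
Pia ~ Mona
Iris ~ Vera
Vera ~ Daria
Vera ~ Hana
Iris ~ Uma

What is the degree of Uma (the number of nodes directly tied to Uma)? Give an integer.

Uma is directly tied to Hana, Iris, and Vera. That is 3 neighbors, so the degree of Uma is 3.

3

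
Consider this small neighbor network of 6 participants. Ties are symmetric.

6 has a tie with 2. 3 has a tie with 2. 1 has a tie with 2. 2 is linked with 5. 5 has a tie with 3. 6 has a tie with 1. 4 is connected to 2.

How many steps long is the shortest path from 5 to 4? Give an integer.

2

One shortest route is 5 – 2 – 4, which uses 2 edges, and 5 and 4 are not directly tied, so nothing shorter exists. So d(5,4) = 2.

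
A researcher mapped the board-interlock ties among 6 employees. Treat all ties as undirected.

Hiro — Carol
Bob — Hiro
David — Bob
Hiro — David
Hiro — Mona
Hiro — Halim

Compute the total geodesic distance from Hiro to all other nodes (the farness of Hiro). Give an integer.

Distances from Hiro: Bob:1, Carol:1, David:1, Halim:1, Mona:1.
Sum = 1 + 1 + 1 + 1 + 1 = 5.

5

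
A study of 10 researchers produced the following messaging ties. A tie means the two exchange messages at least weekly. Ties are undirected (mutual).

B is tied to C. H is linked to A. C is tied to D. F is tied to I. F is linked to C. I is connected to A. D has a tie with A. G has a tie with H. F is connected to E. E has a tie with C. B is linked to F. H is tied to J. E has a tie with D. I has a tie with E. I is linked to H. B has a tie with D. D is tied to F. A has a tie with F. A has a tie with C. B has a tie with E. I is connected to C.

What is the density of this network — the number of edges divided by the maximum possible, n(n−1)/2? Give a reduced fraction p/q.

There are 21 edges and 10 nodes, so the maximum possible is C(10,2) = 45.
Density = 21/45 = 7/15.

7/15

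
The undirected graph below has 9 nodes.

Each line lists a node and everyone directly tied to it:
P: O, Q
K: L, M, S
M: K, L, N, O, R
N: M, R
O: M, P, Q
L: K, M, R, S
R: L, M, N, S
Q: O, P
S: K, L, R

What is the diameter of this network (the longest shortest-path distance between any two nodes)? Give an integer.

4

Eccentricity of each node (its greatest distance to any other): K:3, L:3, M:2, N:3, O:3, P:4, Q:4, R:3, S:4.
The maximum eccentricity is 4, realized for instance by the pair S–P via S – L – M – O – P. So the diameter is 4.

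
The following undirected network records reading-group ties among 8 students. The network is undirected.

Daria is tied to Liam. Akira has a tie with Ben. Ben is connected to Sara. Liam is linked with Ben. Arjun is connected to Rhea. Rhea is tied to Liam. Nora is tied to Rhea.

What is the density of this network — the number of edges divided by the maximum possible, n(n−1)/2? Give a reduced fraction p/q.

There are 7 edges and 8 nodes, so the maximum possible is C(8,2) = 28.
Density = 7/28 = 1/4.

1/4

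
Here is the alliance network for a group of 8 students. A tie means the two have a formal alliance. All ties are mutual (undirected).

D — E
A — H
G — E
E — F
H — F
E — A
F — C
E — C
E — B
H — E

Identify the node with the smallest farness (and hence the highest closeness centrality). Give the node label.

E

Farness (sum of distances to all others) for each node — A:12, B:13, C:12, D:13, E:7, F:11, G:13, H:11.
The smallest farness is 7, for E, so E has the highest closeness.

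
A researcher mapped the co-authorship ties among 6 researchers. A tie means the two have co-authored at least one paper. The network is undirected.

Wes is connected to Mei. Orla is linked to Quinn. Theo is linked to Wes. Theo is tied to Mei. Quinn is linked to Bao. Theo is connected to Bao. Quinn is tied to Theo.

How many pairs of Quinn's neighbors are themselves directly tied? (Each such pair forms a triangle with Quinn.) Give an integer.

1

Quinn's neighbors: Bao, Orla, and Theo.
Neighbor pairs that are themselves tied: Quinn–Bao–Theo. Each forms one triangle with Quinn, for 1 in total.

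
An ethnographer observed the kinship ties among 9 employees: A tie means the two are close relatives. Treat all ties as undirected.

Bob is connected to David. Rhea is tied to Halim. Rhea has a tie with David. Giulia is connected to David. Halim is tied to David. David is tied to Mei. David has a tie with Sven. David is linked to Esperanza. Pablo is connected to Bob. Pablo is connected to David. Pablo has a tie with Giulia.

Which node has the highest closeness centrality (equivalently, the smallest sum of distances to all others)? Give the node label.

David

Farness (sum of distances to all others) for each node — Bob:14, David:8, Esperanza:15, Giulia:14, Halim:14, Mei:15, Pablo:13, Rhea:14, Sven:15.
The smallest farness is 8, for David, so David has the highest closeness.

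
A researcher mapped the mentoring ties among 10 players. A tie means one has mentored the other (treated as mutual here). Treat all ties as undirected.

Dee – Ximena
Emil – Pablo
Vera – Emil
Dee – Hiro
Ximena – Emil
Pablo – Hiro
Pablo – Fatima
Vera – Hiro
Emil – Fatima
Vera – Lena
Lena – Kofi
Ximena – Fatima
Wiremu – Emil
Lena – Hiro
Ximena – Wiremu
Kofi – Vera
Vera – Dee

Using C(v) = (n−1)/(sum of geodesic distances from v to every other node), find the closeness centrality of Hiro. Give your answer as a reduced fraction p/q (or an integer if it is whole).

Distances from Hiro: Dee:1, Emil:2, Fatima:2, Kofi:2, Lena:1, Pablo:1, Vera:1, Wiremu:3, Ximena:2. Sum = 15.
n = 10, so closeness = 9/15 = 3/5.

3/5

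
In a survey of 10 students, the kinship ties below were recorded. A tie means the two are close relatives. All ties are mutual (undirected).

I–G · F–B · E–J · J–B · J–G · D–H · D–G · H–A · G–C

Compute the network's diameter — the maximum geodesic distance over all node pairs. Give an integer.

6

Eccentricity of each node (its greatest distance to any other): A:6, B:5, C:4, D:4, E:5, F:6, G:3, H:5, I:4, J:4.
The maximum eccentricity is 6, realized for instance by the pair A–F via A – H – D – G – J – B – F. So the diameter is 6.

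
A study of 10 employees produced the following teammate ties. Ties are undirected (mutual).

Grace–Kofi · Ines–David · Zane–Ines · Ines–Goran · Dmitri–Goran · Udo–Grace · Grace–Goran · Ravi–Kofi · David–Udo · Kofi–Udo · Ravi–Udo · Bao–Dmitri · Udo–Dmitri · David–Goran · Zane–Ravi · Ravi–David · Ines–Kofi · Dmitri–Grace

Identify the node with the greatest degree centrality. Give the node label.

Degrees — Bao:1, David:4, Dmitri:4, Goran:4, Grace:4, Ines:4, Kofi:4, Ravi:4, Udo:5, Zane:2.
The maximum is 5, attained only by Udo.

Udo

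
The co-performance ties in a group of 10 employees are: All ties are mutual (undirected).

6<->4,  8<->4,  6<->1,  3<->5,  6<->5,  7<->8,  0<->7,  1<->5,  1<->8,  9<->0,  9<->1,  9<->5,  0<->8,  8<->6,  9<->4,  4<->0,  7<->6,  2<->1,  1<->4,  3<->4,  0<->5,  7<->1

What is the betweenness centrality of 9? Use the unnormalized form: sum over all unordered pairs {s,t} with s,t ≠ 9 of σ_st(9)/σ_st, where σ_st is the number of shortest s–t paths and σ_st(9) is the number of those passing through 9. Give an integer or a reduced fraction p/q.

3/5

Pairs whose geodesics pass through 9 — 0–2: 1/5; 0–1: 1/5; 4–5: 1/5.
All other pairs contribute 0.
Summing the contributions gives betweenness(9) = 3/5.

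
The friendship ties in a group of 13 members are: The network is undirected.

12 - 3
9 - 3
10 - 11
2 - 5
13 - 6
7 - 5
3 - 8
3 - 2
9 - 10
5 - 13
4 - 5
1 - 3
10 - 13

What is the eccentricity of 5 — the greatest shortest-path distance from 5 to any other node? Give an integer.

Distances from 5: 1:3, 2:1, 3:2, 4:1, 6:2, 7:1, 8:3, 9:3, 10:2, 11:3, 12:3, 13:1.
The largest is 3 (to 9, 12, 1, 8, and 11), so the eccentricity of 5 is 3.

3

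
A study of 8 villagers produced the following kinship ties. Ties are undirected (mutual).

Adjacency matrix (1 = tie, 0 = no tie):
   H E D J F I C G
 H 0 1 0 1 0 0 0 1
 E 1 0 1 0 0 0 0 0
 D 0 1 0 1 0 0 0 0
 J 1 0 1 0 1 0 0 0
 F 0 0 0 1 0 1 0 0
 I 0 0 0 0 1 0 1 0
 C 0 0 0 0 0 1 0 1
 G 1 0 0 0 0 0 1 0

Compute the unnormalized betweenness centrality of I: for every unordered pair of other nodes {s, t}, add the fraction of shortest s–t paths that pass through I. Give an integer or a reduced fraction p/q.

7/3

Pairs whose geodesics pass through I — D–C: 1/3; J–C: 1/2; F–C: 1; F–G: 1/2.
All other pairs contribute 0.
Summing the contributions gives betweenness(I) = 7/3.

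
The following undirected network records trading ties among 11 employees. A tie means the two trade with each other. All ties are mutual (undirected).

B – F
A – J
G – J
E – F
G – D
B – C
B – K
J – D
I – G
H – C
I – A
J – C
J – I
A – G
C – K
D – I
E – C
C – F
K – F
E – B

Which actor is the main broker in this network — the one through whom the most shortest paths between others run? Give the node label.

C

Unnormalized betweenness of each node: A:0, B:1/3, C:88/3, D:0, E:0, F:1/3, G:1/3, H:0, I:1/3, J:73/3, K:0.
C has the largest value, 88/3, making it the main broker — the node through which the most shortest paths run.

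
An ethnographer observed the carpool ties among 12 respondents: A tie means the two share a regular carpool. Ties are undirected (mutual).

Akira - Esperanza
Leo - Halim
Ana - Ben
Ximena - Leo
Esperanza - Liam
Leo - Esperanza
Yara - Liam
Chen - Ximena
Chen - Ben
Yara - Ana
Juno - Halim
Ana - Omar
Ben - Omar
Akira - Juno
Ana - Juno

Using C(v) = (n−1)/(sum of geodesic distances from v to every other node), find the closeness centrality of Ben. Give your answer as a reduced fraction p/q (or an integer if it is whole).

11/25

Distances from Ben: Akira:3, Ana:1, Chen:1, Esperanza:4, Halim:3, Juno:2, Leo:3, Liam:3, Omar:1, Ximena:2, Yara:2. Sum = 25.
n = 12, so closeness = 11/25.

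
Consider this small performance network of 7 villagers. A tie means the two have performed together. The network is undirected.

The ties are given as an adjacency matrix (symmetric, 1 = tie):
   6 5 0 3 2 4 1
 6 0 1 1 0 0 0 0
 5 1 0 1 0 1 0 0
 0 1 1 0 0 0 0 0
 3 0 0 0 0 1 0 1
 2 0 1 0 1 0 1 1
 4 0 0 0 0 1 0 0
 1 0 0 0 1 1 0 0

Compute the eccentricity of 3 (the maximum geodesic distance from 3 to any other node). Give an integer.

3

Distances from 3: 0:3, 1:1, 2:1, 4:2, 5:2, 6:3.
The largest is 3 (to 6 and 0), so the eccentricity of 3 is 3.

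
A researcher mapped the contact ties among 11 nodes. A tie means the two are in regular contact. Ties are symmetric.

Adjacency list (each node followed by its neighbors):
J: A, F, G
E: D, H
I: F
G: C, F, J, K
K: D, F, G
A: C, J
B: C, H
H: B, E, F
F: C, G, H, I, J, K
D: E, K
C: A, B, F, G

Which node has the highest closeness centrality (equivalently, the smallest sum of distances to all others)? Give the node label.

Farness (sum of distances to all others) for each node — A:25, B:22, C:18, D:24, E:24, F:14, G:17, H:18, I:23, J:20, K:19.
The smallest farness is 14, for F, so F has the highest closeness.

F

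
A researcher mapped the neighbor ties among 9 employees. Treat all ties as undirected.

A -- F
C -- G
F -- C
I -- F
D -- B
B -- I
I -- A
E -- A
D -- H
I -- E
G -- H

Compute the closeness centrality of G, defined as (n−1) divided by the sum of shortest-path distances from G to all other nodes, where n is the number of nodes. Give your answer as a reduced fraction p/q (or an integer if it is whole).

Distances from G: A:3, B:3, C:1, D:2, E:4, F:2, H:1, I:3. Sum = 19.
n = 9, so closeness = 8/19.

8/19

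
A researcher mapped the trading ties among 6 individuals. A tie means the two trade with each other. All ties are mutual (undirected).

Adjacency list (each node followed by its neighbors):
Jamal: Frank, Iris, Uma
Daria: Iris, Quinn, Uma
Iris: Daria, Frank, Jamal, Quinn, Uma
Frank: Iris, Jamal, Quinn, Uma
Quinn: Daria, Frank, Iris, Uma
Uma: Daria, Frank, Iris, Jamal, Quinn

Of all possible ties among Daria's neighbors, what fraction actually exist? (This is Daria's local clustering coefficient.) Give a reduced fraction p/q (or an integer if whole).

1

Daria's neighbors: Iris, Quinn, and Uma (k = 3).
Possible neighbor pairs: C(3,2) = 3. Edges among them: Iris–Quinn, Iris–Uma, Quinn–Uma → e = 3.
Clustering(Daria) = 3/3 = 1.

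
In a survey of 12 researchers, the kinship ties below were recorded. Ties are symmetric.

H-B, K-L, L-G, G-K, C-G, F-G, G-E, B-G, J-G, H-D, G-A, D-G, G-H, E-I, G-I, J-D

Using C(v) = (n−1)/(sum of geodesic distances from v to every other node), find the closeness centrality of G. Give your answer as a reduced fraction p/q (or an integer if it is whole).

1

Distances from G: A:1, B:1, C:1, D:1, E:1, F:1, H:1, I:1, J:1, K:1, L:1. Sum = 11.
n = 12, so closeness = 11/11 = 1.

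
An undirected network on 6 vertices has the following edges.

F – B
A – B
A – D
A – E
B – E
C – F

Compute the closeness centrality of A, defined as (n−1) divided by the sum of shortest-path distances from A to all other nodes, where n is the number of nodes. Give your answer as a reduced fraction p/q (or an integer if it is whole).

Distances from A: B:1, C:3, D:1, E:1, F:2. Sum = 8.
n = 6, so closeness = 5/8.

5/8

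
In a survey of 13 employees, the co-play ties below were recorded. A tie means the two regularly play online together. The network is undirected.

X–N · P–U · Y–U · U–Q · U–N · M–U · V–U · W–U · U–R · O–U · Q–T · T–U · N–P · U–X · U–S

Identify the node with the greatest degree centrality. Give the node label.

U

Degrees — M:1, N:3, O:1, P:2, Q:2, R:1, S:1, T:2, U:12, V:1, W:1, X:2, Y:1.
The maximum is 12, attained only by U.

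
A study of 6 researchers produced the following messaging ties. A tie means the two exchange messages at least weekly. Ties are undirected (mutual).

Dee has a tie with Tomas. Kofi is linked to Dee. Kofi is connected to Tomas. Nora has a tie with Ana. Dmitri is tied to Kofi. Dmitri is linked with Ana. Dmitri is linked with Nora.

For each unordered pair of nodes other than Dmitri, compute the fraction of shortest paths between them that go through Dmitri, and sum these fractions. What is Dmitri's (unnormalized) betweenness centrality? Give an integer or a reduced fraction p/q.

6

Pairs whose geodesics pass through Dmitri — Dee–Ana: 1; Dee–Nora: 1; Kofi–Ana: 1; Kofi–Nora: 1; Tomas–Ana: 1; Tomas–Nora: 1.
All other pairs contribute 0.
Summing the contributions gives betweenness(Dmitri) = 6.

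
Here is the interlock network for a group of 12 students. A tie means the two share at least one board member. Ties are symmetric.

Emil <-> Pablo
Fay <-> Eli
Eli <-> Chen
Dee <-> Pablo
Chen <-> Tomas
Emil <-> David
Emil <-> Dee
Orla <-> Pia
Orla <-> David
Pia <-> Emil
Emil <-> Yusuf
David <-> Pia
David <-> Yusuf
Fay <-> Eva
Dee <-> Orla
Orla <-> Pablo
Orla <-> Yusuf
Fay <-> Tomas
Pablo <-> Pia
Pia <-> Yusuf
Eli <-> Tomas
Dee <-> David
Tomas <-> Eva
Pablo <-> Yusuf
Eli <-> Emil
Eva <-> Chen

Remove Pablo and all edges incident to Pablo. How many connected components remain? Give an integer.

Pablo's neighbors (Dee, Emil, Orla, Pia, and Yusuf) remain reachable from one another through other ties, so the rest of the network stays in one piece.

1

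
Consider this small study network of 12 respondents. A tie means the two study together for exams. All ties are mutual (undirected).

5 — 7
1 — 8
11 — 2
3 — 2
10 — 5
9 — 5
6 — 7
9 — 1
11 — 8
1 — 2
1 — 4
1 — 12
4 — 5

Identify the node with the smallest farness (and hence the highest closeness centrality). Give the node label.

1

Farness (sum of distances to all others) for each node — 1:21, 2:27, 3:37, 4:23, 5:25, 6:43, 7:33, 8:29, 9:23, 10:35, 11:35, 12:31.
The smallest farness is 21, for 1, so 1 has the highest closeness.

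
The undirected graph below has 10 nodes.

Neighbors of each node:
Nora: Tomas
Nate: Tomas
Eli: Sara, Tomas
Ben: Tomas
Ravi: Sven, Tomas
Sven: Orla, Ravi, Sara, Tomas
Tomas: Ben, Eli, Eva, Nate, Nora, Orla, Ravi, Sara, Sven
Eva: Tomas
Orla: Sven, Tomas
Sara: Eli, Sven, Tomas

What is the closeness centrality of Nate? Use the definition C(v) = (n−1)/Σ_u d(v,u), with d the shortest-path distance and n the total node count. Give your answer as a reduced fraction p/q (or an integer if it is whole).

9/17

Distances from Nate: Ben:2, Eli:2, Eva:2, Nora:2, Orla:2, Ravi:2, Sara:2, Sven:2, Tomas:1. Sum = 17.
n = 10, so closeness = 9/17.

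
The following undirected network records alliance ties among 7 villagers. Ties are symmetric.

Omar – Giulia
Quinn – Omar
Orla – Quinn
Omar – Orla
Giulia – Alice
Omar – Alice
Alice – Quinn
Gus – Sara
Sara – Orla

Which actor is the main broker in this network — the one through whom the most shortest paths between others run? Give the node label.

Orla

Unnormalized betweenness of each node: Alice:1/2, Giulia:0, Gus:0, Omar:5, Orla:8, Quinn:3/2, Sara:5.
Orla has the largest value, 8, making it the main broker — the node through which the most shortest paths run.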